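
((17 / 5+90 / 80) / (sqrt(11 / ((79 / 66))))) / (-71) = -181 * sqrt(474) / 187440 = -0.02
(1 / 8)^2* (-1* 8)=-1 / 8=-0.12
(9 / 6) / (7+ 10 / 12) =9 / 47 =0.19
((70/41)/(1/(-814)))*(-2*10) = 1139600/41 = 27795.12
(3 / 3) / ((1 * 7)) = 1 / 7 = 0.14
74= 74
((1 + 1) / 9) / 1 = 2 / 9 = 0.22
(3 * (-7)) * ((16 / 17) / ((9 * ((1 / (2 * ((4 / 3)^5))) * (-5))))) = 229376 / 61965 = 3.70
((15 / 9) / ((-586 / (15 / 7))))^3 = -15625 / 69021909208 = -0.00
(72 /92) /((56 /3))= 27 /644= 0.04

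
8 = 8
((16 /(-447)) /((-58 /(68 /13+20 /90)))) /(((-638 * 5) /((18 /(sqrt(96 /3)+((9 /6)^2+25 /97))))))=6040384 /3261414772005 - 9634816 * sqrt(2) /3261414772005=-0.00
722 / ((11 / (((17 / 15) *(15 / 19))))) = 646 / 11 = 58.73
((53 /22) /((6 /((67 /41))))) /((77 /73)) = 259223 /416724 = 0.62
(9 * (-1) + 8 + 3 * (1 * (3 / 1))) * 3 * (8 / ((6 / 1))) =32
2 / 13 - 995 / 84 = -11.69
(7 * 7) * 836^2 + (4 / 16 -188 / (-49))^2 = 1315591289665 / 38416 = 34245920.70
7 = 7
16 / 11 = 1.45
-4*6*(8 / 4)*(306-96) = -10080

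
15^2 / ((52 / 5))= 1125 / 52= 21.63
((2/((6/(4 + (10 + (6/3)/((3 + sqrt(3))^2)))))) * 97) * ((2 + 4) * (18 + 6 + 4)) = 239008/3 - 5432 * sqrt(3)/3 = 76533.17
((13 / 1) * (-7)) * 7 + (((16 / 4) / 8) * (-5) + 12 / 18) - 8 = -3881 / 6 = -646.83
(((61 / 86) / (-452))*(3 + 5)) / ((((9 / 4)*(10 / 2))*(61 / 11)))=-44 / 218655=-0.00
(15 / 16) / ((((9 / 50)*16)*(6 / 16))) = 125 / 144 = 0.87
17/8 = 2.12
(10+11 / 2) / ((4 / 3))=93 / 8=11.62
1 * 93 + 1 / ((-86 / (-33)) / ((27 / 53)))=424785 / 4558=93.20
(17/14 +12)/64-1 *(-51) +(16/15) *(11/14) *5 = 148907/2688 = 55.40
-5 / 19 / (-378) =5 / 7182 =0.00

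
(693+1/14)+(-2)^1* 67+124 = 9563/14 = 683.07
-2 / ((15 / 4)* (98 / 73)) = -292 / 735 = -0.40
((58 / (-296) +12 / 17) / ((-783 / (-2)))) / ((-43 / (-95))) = 121885 / 42355602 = 0.00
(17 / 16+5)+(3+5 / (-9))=1225 / 144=8.51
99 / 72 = 11 / 8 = 1.38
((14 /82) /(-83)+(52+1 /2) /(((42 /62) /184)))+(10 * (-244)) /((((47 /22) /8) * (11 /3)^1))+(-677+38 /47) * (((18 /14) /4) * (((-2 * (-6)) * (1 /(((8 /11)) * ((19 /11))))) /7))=13665289458627 /1191240568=11471.48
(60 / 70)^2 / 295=36 / 14455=0.00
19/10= 1.90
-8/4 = -2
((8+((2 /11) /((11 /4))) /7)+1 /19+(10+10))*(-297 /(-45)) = 1354809 /7315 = 185.21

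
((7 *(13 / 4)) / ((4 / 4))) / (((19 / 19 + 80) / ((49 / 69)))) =4459 / 22356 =0.20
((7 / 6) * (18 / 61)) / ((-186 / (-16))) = 56 / 1891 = 0.03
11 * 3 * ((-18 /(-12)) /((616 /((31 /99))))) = 31 /1232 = 0.03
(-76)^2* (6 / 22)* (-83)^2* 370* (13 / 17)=3070492874.44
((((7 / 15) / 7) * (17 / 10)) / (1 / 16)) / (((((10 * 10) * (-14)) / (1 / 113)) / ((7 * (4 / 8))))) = -17 / 423750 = -0.00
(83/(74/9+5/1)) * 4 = 2988/119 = 25.11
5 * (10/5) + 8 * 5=50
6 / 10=0.60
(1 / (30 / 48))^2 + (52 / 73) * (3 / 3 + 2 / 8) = 6297 / 1825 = 3.45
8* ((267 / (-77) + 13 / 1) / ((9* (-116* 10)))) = -734 / 100485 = -0.01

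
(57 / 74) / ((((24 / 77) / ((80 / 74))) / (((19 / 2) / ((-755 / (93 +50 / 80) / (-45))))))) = 936897885 / 6615008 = 141.63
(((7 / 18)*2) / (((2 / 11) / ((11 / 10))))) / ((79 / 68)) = 14399 / 3555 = 4.05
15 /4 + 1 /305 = 4579 /1220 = 3.75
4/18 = 2/9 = 0.22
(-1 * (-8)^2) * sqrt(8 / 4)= -90.51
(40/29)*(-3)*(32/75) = -1.77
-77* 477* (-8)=293832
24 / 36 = 2 / 3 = 0.67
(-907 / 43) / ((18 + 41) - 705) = 907 / 27778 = 0.03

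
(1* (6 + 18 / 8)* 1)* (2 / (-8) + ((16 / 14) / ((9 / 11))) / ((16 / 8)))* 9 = 3729 / 112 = 33.29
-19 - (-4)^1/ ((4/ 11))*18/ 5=103/ 5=20.60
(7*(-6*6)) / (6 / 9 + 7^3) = -756 / 1031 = -0.73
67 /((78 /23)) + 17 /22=8807 /429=20.53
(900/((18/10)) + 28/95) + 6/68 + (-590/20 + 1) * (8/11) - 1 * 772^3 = -460099168.34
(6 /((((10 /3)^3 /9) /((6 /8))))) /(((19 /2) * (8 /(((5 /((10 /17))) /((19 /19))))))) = 37179 /304000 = 0.12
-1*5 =-5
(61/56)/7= 61/392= 0.16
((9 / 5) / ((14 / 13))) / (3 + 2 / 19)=2223 / 4130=0.54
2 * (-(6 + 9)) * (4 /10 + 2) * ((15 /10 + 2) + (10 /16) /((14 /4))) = -1854 /7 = -264.86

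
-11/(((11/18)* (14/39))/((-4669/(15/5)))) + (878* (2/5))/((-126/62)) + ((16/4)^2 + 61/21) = 24533804/315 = 77885.09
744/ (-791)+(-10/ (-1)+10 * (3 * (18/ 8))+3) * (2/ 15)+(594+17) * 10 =72611341/ 11865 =6119.79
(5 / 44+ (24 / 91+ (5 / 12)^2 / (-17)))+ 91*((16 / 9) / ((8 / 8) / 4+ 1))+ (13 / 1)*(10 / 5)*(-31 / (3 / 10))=-10442491379 / 4084080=-2556.88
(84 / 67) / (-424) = -21 / 7102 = -0.00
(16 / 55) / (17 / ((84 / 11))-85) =-1344 / 382415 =-0.00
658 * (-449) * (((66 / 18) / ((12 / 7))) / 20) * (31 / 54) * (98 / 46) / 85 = -454.62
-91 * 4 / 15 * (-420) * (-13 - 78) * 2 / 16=-115934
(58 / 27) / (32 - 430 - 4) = -29 / 5427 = -0.01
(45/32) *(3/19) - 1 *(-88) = 53639/608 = 88.22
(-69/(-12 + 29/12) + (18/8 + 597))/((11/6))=36387/110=330.79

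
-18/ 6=-3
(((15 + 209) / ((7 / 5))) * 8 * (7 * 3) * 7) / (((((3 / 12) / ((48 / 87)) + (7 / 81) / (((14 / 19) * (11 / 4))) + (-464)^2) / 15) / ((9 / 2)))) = 28970016768 / 491082695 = 58.99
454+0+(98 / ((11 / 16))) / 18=45730 / 99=461.92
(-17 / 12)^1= -17 / 12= -1.42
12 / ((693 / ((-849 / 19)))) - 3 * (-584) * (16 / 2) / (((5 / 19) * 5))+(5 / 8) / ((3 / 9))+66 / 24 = 3117948891 / 292600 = 10656.01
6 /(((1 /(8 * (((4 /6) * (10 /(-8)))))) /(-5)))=200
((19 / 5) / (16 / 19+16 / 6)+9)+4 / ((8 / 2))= 11.08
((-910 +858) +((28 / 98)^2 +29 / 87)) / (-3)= 7583 / 441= 17.20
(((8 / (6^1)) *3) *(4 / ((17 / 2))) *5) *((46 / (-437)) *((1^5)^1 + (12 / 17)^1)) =-9280 / 5491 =-1.69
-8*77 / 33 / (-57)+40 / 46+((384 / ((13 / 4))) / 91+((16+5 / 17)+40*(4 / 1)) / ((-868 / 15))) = -5405300119 / 9807973812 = -0.55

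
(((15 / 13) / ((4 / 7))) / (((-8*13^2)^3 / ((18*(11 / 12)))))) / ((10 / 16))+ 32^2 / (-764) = -1.34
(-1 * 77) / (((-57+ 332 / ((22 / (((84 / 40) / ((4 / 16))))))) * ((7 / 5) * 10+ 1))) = -847 / 11511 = -0.07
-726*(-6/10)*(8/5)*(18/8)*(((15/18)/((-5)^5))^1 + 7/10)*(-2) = -34290432/15625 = -2194.59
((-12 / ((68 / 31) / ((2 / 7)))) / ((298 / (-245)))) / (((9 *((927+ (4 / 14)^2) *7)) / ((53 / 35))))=11501 / 345199773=0.00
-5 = -5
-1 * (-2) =2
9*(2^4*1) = 144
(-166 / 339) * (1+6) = -1162 / 339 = -3.43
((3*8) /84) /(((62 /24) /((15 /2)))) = 180 /217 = 0.83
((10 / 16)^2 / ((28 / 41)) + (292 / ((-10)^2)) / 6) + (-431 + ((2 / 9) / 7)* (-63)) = -58052917 / 134400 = -431.94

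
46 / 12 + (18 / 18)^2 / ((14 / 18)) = 215 / 42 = 5.12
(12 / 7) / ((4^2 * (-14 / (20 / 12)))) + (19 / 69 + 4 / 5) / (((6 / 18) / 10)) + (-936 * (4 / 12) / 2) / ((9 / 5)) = -1471913 / 27048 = -54.42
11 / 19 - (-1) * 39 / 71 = 1.13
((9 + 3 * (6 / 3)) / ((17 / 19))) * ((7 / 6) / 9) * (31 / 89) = 20615 / 27234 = 0.76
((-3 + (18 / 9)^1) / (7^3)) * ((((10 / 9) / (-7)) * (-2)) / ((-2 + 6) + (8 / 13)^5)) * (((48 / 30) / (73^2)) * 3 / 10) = -1485172 / 72832254473475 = -0.00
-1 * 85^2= -7225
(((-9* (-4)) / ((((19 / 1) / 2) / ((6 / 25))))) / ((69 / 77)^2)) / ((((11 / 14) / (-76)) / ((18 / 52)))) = -6519744 / 171925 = -37.92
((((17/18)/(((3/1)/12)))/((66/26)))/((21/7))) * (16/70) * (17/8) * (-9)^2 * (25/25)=7514/385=19.52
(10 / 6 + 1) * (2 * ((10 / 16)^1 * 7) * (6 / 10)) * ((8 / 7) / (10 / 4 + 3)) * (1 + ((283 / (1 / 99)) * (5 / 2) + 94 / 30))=33622384 / 165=203772.02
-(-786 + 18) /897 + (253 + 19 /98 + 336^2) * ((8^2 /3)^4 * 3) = 3090267817153280 /43953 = 70308461701.21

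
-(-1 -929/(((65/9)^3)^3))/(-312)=-10356136375762453/3231058402710937500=-0.00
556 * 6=3336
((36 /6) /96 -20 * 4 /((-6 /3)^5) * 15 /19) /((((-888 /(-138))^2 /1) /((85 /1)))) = 4.18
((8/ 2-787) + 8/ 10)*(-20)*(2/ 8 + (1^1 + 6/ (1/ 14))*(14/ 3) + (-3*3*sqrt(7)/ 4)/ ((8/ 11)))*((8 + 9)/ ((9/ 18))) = 633355162/ 3-6582213*sqrt(7)/ 4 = 206764662.66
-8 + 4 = -4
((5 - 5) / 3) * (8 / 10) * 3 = 0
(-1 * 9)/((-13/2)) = 18/13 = 1.38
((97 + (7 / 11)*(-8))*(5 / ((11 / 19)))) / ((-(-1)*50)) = 19209 / 1210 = 15.88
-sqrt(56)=-2 * sqrt(14)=-7.48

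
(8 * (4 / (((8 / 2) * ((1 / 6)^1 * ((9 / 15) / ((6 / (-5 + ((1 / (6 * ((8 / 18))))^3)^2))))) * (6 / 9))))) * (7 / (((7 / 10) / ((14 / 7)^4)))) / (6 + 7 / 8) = -48318382080 / 14409901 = -3353.14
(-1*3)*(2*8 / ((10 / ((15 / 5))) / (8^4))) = -294912 / 5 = -58982.40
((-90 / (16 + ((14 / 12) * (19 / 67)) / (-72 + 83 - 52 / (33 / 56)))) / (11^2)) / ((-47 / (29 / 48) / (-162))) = -6017539005 / 62142906782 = -0.10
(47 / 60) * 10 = 47 / 6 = 7.83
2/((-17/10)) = -20/17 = -1.18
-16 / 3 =-5.33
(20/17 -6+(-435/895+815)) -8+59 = 2619081/3043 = 860.69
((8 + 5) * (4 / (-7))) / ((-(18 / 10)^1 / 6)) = 520 / 21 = 24.76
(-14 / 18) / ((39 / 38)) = -266 / 351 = -0.76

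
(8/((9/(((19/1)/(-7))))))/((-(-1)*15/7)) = -152/135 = -1.13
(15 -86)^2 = 5041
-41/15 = -2.73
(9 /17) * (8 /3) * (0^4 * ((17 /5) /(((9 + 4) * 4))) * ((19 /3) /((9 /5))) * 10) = 0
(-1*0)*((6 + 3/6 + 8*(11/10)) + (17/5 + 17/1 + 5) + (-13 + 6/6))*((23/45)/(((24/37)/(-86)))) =0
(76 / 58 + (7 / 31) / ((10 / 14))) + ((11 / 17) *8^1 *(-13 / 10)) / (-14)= 1127123 / 534905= 2.11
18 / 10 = 9 / 5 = 1.80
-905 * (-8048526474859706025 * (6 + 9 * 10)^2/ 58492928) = 65555248137732305573625/ 57122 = 1147635729451565168.83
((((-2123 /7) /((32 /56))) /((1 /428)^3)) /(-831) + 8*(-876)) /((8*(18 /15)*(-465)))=-2600402311 /231849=-11215.93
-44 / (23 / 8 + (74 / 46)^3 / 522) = -101618784 / 6658283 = -15.26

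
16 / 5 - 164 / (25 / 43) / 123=68 / 75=0.91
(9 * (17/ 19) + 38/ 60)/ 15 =4951/ 8550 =0.58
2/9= 0.22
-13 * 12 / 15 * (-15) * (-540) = -84240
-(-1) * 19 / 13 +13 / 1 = 14.46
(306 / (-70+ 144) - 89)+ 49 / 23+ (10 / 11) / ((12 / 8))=-82.13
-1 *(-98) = 98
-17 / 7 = -2.43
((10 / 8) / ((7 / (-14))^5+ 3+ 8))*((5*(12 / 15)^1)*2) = 320 / 351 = 0.91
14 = 14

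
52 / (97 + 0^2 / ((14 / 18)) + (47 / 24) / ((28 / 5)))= 34944 / 65419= 0.53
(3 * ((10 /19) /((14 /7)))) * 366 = 5490 /19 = 288.95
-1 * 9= -9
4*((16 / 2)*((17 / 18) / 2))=136 / 9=15.11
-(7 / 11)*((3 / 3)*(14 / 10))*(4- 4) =0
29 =29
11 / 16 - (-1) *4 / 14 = 109 / 112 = 0.97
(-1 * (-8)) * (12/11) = 96/11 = 8.73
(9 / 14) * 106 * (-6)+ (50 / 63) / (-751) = -19344308 / 47313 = -408.86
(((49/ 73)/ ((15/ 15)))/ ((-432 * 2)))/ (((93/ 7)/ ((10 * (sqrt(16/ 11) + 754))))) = -646555/ 1466424- 1715 * sqrt(11)/ 8065332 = -0.44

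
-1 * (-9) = 9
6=6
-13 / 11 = -1.18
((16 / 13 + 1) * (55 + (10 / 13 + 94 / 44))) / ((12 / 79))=37941251 / 44616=850.40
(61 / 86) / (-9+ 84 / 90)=-915 / 10406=-0.09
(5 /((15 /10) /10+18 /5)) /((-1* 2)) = -2 /3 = -0.67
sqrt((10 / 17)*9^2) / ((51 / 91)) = 273*sqrt(170) / 289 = 12.32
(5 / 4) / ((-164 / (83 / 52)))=-415 / 34112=-0.01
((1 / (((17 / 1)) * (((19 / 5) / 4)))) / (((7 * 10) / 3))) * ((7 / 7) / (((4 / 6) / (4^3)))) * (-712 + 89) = -158.71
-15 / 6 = -5 / 2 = -2.50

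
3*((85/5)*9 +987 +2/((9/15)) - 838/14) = 22753/7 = 3250.43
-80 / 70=-8 / 7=-1.14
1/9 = 0.11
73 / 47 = 1.55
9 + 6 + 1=16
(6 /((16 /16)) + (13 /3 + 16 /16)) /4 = 17 /6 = 2.83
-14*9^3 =-10206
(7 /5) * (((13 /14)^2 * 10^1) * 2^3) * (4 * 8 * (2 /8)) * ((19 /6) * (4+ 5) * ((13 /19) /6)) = 17576 /7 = 2510.86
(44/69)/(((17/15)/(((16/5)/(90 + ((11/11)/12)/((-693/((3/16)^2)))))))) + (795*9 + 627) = 64777401991734/8323982969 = 7782.02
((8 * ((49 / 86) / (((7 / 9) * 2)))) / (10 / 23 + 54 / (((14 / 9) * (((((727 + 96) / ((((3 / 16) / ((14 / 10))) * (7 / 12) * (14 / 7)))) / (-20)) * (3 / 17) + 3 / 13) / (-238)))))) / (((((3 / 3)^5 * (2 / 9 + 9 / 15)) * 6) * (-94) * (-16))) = 41135661 / 18654566743424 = 0.00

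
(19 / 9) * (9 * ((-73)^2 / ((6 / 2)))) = 101251 / 3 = 33750.33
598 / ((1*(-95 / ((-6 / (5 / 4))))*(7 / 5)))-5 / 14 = 28229 / 1330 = 21.22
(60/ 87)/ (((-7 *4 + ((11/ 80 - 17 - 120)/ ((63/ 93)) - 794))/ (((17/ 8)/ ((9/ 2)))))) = -47600/ 149672973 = -0.00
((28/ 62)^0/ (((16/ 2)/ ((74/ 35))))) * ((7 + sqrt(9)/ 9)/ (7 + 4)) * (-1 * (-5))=37/ 42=0.88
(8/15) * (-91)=-728/15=-48.53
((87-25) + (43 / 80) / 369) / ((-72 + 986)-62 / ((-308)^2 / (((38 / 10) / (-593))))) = 6435086508851 / 94863401842842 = 0.07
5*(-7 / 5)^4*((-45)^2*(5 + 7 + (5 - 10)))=1361367 / 5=272273.40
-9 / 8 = -1.12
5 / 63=0.08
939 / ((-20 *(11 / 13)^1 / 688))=-2099604 / 55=-38174.62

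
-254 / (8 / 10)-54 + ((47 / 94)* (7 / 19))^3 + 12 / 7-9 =-145490707 / 384104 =-378.78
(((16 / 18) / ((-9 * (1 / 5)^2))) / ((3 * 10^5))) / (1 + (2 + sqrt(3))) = -1 / 243000 + sqrt(3) / 729000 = -0.00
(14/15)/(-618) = -7/4635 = -0.00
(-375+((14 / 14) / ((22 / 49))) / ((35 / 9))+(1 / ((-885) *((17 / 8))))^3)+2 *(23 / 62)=-867894643764940259 / 2322527959397250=-373.69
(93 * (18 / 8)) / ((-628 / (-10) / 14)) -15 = 19875 / 628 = 31.65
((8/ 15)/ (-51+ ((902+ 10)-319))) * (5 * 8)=32/ 813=0.04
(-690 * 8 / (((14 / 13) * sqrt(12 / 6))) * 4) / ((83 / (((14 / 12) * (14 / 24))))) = -20930 * sqrt(2) / 249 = -118.87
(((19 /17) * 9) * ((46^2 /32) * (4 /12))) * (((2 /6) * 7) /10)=70357 /1360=51.73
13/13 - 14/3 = -11/3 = -3.67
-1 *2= -2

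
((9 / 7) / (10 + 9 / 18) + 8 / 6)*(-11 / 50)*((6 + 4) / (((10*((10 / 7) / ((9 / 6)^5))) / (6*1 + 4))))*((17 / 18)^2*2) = -340153 / 11200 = -30.37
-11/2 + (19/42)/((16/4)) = -905/168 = -5.39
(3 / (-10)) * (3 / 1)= -9 / 10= -0.90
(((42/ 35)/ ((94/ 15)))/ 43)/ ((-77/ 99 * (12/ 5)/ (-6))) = 405/ 28294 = 0.01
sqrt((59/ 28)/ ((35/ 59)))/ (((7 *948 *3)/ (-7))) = -59 *sqrt(5)/ 199080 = -0.00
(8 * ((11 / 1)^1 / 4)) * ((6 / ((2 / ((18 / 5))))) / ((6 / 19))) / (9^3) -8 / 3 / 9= 298 / 405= 0.74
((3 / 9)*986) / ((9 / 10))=9860 / 27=365.19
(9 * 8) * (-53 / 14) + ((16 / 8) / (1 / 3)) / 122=-116367 / 427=-272.52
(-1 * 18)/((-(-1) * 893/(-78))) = 1404/893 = 1.57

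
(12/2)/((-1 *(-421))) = 0.01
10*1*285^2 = 812250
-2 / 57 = -0.04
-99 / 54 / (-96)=11 / 576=0.02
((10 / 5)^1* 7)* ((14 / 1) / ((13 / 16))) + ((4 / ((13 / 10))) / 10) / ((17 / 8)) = 53344 / 221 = 241.38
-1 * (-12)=12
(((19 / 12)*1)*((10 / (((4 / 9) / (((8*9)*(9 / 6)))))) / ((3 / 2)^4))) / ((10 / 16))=1216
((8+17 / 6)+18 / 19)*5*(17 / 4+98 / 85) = 145123 / 456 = 318.25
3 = 3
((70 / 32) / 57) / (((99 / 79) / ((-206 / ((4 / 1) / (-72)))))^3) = 75425983829420 / 75867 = 994186982.87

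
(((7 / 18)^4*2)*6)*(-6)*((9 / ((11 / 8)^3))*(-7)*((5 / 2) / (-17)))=-10756480 / 1832787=-5.87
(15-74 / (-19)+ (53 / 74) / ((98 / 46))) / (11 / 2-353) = -264979 / 4788133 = -0.06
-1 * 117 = -117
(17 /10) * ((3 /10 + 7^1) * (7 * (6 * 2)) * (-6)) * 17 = -2658222 /25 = -106328.88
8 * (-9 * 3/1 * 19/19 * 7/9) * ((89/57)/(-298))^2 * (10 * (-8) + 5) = 2772350/8014561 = 0.35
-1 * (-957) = 957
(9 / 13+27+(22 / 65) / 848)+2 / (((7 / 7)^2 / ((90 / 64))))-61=-1680873 / 55120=-30.49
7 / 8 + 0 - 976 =-7801 / 8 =-975.12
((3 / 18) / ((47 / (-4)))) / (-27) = 2 / 3807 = 0.00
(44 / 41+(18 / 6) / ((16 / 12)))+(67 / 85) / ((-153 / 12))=2318623 / 710940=3.26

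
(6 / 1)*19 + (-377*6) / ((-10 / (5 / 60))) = 2657 / 20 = 132.85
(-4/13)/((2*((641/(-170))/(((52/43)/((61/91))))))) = 123760/1681343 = 0.07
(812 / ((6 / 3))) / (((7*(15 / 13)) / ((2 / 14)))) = 754 / 105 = 7.18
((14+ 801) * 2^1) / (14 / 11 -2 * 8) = -8965 / 81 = -110.68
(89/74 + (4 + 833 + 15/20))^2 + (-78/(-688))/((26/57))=703841.89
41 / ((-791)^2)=41 / 625681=0.00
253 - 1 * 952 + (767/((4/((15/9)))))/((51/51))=-4553/12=-379.42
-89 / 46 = -1.93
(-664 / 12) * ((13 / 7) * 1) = -2158 / 21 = -102.76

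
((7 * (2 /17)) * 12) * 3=504 /17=29.65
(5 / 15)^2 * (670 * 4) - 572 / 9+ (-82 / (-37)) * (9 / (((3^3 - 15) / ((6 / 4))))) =315305 / 1332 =236.72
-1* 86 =-86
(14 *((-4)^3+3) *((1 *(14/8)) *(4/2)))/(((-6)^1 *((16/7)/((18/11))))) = 62769/176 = 356.64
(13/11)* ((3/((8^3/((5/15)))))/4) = 13/22528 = 0.00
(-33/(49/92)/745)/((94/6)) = -9108/1715735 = -0.01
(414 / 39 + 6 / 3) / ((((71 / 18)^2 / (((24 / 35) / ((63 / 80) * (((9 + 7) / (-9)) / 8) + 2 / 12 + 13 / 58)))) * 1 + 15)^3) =25998022940320233160704 / 16232014187158033359183829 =0.00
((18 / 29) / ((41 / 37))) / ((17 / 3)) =1998 / 20213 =0.10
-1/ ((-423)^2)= -1/ 178929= -0.00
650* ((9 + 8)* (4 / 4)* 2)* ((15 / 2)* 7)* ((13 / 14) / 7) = 1077375 / 7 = 153910.71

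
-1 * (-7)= 7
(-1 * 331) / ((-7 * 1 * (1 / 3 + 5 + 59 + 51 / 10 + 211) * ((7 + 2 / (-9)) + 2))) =89370 / 4652389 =0.02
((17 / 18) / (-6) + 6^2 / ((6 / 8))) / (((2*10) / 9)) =5167 / 240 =21.53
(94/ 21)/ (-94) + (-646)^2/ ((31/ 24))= 210327233/ 651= 323083.31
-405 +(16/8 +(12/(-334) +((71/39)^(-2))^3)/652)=-5621072920696523531/13948071314454164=-403.00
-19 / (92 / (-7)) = 133 / 92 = 1.45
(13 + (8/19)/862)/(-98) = -106461/802522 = -0.13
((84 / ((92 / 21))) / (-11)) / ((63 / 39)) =-273 / 253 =-1.08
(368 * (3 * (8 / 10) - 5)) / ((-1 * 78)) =184 / 15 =12.27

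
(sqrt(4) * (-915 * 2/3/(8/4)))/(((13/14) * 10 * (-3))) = 854/39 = 21.90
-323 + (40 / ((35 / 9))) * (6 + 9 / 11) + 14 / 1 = -18393 / 77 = -238.87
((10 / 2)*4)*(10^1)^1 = 200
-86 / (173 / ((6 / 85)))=-0.04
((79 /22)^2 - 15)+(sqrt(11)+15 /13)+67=69.37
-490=-490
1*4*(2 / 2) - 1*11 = -7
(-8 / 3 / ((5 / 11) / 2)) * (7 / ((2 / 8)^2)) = -19712 / 15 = -1314.13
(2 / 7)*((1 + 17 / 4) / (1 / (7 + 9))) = 24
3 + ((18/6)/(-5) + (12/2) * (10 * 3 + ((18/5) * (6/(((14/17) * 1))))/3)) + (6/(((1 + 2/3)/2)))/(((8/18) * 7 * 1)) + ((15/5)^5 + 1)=16841/35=481.17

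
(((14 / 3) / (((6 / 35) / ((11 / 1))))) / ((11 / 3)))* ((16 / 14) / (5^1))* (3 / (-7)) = -8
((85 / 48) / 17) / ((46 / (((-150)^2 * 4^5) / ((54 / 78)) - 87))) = 166399565 / 2208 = 75362.12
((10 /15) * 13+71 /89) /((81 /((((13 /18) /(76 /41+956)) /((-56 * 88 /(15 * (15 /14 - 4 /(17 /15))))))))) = 62534225 /94871912712192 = 0.00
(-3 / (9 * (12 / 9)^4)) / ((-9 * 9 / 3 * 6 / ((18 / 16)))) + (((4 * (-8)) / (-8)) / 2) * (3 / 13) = 0.46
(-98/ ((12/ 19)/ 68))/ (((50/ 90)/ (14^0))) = -94962/ 5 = -18992.40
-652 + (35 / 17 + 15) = -10794 / 17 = -634.94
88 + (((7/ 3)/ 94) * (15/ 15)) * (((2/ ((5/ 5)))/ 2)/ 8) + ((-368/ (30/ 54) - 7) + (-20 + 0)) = -601.40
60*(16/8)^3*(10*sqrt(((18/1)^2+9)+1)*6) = 28800*sqrt(334) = 526339.21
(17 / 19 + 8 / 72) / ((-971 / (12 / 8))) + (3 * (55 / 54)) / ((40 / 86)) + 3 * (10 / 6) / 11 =102609083 / 14611608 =7.02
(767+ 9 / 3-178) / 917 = 592 / 917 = 0.65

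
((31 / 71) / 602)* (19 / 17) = 589 / 726614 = 0.00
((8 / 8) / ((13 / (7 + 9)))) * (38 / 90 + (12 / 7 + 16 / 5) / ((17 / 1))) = 4688 / 5355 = 0.88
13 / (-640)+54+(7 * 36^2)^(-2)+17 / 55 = 245741690809 / 4526565120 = 54.29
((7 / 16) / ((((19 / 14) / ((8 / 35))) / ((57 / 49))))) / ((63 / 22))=22 / 735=0.03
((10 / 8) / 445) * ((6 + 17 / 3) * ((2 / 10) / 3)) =7 / 3204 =0.00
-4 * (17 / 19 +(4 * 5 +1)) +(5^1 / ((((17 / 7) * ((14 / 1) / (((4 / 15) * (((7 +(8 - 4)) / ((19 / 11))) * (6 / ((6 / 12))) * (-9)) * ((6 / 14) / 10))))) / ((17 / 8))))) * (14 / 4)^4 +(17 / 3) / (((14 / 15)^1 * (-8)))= -9723897 / 21280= -456.95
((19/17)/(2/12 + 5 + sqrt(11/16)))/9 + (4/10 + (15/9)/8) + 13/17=427129/305592 - 76*sqrt(11)/63665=1.39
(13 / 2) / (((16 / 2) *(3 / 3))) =13 / 16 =0.81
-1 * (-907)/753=907/753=1.20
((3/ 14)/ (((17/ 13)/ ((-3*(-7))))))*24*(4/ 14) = 2808/ 119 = 23.60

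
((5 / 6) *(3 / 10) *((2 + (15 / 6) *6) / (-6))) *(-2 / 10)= 17 / 120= 0.14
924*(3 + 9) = 11088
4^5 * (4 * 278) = 1138688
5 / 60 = 1 / 12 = 0.08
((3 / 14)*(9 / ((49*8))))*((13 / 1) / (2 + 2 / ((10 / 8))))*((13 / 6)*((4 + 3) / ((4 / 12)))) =0.81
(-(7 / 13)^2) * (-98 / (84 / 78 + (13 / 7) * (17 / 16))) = 537824 / 57733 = 9.32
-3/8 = -0.38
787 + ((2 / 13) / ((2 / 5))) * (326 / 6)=31508 / 39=807.90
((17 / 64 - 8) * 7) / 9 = -6.02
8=8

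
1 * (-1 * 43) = -43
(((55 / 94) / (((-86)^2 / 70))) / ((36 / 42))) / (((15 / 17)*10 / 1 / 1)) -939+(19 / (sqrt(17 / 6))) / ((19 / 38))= -11750666885 / 12514032+38*sqrt(102) / 17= -916.42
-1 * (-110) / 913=0.12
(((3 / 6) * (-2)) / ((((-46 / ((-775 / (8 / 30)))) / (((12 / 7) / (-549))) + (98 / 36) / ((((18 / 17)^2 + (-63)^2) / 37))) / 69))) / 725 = 44175847230 / 2341039190077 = 0.02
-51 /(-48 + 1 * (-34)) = 0.62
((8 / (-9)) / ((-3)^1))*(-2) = -16 / 27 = -0.59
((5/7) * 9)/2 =3.21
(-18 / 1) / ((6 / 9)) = -27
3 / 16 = 0.19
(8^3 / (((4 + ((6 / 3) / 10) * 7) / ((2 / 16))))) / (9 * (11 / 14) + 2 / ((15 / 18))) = 22400 / 17901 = 1.25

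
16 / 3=5.33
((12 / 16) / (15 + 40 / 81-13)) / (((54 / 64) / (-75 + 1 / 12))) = -2697 / 101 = -26.70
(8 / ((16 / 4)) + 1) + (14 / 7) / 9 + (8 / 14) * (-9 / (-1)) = 527 / 63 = 8.37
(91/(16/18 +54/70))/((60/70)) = 66885/1046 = 63.94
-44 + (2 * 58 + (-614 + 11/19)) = -10287/19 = -541.42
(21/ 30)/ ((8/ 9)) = 63/ 80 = 0.79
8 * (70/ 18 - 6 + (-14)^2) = 13960/ 9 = 1551.11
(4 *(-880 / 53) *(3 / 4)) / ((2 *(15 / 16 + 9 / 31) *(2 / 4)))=-436480 / 10759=-40.57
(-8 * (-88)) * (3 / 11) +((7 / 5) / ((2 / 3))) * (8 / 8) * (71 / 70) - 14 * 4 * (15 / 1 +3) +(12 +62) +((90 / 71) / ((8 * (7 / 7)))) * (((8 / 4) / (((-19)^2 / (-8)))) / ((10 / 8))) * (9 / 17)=-32238263149 / 43572700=-739.87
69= 69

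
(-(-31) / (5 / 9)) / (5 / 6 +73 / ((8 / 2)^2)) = 13392 / 1295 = 10.34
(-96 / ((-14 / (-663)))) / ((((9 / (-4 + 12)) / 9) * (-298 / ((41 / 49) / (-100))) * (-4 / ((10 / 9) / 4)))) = 0.07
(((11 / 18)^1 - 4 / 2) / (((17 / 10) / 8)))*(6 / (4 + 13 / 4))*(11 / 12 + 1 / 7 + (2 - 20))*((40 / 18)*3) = 56920000 / 93177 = 610.88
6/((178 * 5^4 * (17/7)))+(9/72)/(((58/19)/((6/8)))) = 53939601/1755080000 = 0.03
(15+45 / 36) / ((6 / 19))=1235 / 24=51.46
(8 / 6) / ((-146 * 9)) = -2 / 1971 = -0.00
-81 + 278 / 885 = -71407 / 885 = -80.69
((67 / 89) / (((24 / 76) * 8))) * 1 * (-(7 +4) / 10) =-14003 / 42720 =-0.33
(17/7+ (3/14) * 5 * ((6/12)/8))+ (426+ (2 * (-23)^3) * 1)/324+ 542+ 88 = 10137151/18144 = 558.71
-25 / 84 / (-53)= 25 / 4452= 0.01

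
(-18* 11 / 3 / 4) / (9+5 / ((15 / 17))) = -9 / 8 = -1.12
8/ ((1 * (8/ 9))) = 9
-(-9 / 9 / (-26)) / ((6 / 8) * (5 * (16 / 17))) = -17 / 1560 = -0.01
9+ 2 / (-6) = 26 / 3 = 8.67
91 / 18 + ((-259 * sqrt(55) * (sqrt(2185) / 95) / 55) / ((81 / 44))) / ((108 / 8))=91 / 18- 2072 * sqrt(4807) / 207765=4.36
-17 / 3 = -5.67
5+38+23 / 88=3807 / 88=43.26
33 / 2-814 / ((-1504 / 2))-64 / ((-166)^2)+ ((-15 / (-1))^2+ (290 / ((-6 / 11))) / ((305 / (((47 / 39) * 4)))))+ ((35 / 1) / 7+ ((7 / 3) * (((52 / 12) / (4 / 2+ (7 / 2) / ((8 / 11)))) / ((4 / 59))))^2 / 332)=475650784880329163 / 1976765859270072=240.62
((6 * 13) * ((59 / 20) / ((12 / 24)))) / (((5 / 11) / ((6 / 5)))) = 1214.93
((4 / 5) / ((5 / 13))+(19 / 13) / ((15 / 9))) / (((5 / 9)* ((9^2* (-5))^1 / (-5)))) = 961 / 14625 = 0.07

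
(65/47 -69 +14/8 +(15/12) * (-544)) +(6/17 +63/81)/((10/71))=-106115993/143820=-737.84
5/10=1/2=0.50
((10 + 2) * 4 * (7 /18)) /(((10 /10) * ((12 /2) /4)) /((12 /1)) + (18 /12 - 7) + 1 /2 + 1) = -448 /93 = -4.82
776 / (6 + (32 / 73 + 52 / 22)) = 155782 / 1767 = 88.16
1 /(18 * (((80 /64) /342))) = 76 /5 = 15.20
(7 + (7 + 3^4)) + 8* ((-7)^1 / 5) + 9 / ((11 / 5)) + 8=95.89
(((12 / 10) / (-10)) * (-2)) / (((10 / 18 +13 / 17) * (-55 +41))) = -459 / 35350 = -0.01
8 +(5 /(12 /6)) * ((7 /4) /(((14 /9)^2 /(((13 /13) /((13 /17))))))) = 30181 /2912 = 10.36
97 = 97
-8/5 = -1.60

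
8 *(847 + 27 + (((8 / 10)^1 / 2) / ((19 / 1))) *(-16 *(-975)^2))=-2554692.21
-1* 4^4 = -256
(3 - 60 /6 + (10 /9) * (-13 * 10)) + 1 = -1354 /9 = -150.44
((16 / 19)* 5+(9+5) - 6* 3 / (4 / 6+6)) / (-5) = -2947 / 950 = -3.10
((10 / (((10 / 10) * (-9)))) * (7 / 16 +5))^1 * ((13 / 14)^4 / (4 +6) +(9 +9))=-201359789 / 1843968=-109.20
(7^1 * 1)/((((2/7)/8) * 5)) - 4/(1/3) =136/5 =27.20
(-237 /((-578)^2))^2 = 56169 /111612119056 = 0.00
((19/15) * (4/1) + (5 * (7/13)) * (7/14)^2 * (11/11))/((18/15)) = 4477/936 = 4.78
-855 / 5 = -171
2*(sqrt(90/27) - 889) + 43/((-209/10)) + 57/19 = -371405/209 + 2*sqrt(30)/3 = -1773.41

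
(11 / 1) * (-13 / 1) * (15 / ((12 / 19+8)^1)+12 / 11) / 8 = -66339 / 1312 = -50.56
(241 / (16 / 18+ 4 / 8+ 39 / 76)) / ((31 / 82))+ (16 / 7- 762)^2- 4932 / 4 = 1138831677209 / 1976219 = 576267.95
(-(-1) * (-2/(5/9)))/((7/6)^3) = -3888/1715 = -2.27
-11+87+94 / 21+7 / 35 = 8471 / 105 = 80.68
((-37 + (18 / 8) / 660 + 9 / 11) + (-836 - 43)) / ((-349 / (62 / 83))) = 1.96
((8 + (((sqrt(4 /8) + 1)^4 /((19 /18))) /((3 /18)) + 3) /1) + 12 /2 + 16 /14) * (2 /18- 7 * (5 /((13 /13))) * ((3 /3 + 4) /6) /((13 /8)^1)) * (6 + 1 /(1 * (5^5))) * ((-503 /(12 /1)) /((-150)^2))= 19684068511 * sqrt(2) /5789062500 + 55371284721443 /6564796875000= 13.24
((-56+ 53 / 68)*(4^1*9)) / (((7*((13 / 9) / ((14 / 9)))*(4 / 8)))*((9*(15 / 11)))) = -33044 / 663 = -49.84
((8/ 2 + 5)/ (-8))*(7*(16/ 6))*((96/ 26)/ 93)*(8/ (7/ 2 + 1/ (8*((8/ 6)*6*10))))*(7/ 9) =-1.48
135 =135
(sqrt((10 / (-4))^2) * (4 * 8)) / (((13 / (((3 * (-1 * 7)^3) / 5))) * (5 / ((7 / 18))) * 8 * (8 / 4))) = -6.16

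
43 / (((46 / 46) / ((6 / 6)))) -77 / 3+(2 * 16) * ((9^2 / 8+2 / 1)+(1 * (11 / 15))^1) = 428.80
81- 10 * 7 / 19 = 1469 / 19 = 77.32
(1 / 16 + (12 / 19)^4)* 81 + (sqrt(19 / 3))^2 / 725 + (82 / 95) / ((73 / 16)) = 6008450724487 / 331067468400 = 18.15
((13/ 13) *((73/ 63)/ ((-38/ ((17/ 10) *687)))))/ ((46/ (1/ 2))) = -284189/ 734160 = -0.39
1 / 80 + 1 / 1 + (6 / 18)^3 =2267 / 2160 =1.05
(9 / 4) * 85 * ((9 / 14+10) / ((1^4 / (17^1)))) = 34602.59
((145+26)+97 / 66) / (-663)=-11383 / 43758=-0.26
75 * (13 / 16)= 975 / 16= 60.94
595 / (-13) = -595 / 13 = -45.77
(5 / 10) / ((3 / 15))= 5 / 2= 2.50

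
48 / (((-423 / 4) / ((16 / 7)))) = -1.04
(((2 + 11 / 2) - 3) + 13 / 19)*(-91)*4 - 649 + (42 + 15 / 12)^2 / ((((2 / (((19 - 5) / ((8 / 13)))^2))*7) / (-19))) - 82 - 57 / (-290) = -1857020079487 / 1410560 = -1316512.65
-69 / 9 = -23 / 3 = -7.67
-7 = -7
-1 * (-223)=223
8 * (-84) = -672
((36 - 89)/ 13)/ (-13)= 53/ 169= 0.31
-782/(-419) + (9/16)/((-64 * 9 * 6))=4804189/2574336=1.87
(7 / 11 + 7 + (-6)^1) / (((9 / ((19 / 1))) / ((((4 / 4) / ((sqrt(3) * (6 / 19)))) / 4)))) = 361 * sqrt(3) / 396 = 1.58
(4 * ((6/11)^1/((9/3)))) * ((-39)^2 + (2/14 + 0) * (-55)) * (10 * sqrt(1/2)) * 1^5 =423680 * sqrt(2)/77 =7781.48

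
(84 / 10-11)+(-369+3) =-1843 / 5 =-368.60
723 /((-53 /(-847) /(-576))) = -352731456 /53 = -6655310.49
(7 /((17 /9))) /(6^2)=7 /68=0.10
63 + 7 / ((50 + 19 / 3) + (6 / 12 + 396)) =171213 / 2717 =63.02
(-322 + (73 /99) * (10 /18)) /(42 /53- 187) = 15186461 /8793279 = 1.73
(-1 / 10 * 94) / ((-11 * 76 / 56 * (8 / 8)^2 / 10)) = 1316 / 209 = 6.30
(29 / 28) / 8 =29 / 224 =0.13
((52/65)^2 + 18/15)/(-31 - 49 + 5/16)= -736/31875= -0.02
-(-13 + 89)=-76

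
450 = 450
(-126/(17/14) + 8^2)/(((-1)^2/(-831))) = 561756/17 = 33044.47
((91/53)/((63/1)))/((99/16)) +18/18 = 47431/47223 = 1.00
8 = 8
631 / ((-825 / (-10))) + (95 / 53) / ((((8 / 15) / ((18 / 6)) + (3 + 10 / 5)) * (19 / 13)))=16067063 / 2037585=7.89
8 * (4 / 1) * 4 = 128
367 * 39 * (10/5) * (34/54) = 162214/9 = 18023.78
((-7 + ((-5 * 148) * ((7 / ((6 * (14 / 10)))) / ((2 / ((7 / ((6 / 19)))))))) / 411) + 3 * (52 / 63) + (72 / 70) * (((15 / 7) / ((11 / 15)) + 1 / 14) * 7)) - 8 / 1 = -21646711 / 2848230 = -7.60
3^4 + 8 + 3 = 92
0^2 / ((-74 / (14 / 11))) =0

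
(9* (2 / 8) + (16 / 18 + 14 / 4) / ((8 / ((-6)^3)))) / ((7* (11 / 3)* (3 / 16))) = -1860 / 77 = -24.16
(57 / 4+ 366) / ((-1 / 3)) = -4563 / 4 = -1140.75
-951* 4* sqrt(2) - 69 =-3804* sqrt(2) - 69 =-5448.67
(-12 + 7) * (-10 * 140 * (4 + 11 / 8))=37625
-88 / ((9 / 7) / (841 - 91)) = -154000 / 3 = -51333.33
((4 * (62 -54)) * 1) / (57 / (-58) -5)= -1856 / 347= -5.35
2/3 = 0.67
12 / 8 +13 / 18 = 20 / 9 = 2.22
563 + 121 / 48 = 27145 / 48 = 565.52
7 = 7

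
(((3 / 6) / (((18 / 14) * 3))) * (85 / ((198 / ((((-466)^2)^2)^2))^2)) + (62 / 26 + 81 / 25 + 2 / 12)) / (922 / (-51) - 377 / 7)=-28448669754358793546653043521437791844013290348203 / 1472441963850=-19320740954688591508966480000000000000.00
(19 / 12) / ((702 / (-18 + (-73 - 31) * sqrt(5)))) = -19 * sqrt(5) / 81 - 19 / 468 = -0.57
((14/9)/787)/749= 2/757881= 0.00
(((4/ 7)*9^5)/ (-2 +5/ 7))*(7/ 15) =-12247.20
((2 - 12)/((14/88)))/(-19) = 440/133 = 3.31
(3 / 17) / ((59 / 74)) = 222 / 1003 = 0.22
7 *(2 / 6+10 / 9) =91 / 9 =10.11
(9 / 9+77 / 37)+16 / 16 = 4.08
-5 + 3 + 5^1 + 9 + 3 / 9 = 37 / 3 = 12.33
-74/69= -1.07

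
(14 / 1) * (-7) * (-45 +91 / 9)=3419.11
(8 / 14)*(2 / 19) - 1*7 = -923 / 133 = -6.94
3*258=774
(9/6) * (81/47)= 243/94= 2.59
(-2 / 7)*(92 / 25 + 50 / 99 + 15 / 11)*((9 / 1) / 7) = -27466 / 13475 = -2.04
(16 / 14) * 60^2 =4114.29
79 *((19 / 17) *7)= 10507 / 17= 618.06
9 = 9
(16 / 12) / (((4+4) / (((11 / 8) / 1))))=11 / 48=0.23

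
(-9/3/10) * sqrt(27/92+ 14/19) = -3 * sqrt(787037)/8740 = -0.30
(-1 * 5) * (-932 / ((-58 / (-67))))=5383.10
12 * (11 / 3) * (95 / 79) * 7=29260 / 79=370.38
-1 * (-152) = 152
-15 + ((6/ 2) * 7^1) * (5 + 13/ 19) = 1983/ 19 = 104.37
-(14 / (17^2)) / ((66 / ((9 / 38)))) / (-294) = 1 / 1691228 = 0.00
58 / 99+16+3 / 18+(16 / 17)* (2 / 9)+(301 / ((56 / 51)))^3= 5916694066913 / 287232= 20599007.31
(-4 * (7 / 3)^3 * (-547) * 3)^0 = 1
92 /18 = 46 /9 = 5.11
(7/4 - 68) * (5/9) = -1325/36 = -36.81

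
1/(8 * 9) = 1/72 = 0.01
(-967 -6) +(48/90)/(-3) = -43793/45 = -973.18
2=2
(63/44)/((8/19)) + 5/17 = 22109/5984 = 3.69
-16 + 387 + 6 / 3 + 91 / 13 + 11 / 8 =3051 / 8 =381.38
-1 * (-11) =11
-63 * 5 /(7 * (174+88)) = -45 /262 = -0.17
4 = 4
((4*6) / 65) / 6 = 4 / 65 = 0.06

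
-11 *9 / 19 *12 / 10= -594 / 95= -6.25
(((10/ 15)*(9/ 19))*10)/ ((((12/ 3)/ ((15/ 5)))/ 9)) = 405/ 19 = 21.32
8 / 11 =0.73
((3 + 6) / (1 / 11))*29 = 2871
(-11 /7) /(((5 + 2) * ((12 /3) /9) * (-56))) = 99 /10976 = 0.01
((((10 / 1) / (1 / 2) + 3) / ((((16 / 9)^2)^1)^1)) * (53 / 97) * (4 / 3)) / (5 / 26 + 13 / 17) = 808197 / 145888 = 5.54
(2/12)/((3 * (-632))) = -1/11376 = -0.00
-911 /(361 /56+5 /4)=-51016 /431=-118.37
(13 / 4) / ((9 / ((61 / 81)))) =0.27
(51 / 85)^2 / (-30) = -3 / 250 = -0.01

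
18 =18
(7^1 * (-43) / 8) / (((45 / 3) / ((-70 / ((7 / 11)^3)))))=57233 / 84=681.35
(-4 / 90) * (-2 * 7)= 28 / 45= 0.62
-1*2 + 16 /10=-2 /5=-0.40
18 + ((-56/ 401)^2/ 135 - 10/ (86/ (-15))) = 18430341463/ 933449805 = 19.74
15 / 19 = 0.79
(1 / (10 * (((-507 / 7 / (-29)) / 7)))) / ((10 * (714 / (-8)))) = -203 / 646425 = -0.00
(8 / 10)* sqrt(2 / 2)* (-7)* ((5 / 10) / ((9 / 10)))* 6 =-56 / 3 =-18.67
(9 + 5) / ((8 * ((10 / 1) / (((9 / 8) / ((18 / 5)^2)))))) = 35 / 2304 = 0.02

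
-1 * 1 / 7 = -1 / 7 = -0.14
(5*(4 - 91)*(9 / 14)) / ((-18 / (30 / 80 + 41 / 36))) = 15805 / 672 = 23.52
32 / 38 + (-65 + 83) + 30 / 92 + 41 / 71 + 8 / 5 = 6622917 / 310270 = 21.35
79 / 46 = 1.72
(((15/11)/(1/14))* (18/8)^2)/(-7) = -1215/88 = -13.81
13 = 13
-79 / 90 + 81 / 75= 91 / 450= 0.20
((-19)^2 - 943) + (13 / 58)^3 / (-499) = -56664039013 / 97360888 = -582.00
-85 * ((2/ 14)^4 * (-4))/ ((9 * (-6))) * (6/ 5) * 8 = -544/ 21609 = -0.03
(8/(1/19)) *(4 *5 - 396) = -57152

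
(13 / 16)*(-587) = -476.94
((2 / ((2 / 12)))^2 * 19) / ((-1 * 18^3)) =-0.47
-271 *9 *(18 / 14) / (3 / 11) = -80487 / 7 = -11498.14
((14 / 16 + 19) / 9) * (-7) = -371 / 24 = -15.46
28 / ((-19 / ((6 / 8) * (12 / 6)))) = -42 / 19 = -2.21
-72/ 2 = -36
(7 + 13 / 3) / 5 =2.27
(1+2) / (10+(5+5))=3 / 20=0.15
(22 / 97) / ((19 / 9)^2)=1782 / 35017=0.05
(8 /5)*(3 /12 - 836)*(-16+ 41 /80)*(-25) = -4141977 /8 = -517747.12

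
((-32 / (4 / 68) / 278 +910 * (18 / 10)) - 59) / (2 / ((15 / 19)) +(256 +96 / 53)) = 6.06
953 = 953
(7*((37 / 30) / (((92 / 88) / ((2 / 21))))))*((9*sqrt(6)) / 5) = 814*sqrt(6) / 575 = 3.47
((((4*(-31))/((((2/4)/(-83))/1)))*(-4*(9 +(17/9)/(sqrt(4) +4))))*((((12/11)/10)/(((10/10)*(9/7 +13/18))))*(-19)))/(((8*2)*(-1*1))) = -688524508/13915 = -49480.74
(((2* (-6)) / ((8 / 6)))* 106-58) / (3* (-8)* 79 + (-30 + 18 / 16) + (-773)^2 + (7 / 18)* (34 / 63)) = -655776 / 385951609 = -0.00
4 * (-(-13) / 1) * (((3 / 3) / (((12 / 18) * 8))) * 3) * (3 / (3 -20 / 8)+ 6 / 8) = 3159 / 16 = 197.44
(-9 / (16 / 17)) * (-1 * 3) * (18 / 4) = 4131 / 32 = 129.09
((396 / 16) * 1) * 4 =99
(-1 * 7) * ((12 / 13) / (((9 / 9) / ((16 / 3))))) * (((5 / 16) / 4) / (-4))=35 / 52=0.67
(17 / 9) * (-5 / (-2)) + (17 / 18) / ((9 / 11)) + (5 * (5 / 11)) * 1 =7261 / 891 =8.15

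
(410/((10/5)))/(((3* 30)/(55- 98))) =-1763/18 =-97.94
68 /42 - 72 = -1478 /21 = -70.38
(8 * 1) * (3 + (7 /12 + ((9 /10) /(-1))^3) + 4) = 20563 /375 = 54.83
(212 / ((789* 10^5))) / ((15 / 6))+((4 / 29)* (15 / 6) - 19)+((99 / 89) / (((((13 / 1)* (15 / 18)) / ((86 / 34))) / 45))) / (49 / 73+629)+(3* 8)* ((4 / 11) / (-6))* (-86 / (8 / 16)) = 548846935119293921563 / 2370366202963687500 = 231.55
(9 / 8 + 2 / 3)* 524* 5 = 28165 / 6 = 4694.17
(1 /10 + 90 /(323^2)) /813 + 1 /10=42462353 /424097385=0.10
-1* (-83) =83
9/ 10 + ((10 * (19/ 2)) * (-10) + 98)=-8511/ 10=-851.10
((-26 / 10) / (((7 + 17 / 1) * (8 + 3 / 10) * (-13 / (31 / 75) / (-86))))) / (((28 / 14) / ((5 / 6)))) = -1333 / 89640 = -0.01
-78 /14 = -5.57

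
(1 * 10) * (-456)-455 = -5015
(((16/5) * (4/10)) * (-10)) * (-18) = 1152/5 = 230.40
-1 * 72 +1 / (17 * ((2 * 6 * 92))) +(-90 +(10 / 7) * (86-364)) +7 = -72538313 / 131376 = -552.14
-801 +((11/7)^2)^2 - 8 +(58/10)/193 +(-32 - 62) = -2078021201/2316965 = -896.87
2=2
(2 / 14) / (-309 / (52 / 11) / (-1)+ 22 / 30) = 780 / 360899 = 0.00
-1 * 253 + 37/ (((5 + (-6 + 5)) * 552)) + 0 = -558587/ 2208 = -252.98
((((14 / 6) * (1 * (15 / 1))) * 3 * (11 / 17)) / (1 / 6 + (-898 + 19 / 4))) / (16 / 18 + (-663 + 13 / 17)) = 8910 / 77457883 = 0.00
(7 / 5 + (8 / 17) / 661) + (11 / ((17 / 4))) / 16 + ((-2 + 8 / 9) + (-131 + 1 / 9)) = -29314529 / 224740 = -130.44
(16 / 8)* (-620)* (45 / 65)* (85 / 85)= -11160 / 13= -858.46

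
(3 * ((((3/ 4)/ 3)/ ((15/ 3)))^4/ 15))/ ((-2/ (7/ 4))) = -7/ 6400000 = -0.00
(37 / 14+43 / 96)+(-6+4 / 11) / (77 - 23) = 198679 / 66528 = 2.99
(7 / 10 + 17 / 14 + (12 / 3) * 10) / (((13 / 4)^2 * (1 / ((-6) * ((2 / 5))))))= -281664 / 29575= -9.52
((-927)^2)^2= 738446330241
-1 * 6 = -6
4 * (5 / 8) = 5 / 2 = 2.50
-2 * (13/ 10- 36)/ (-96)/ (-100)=0.01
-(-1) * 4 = 4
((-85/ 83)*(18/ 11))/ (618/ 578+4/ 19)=-8401230/ 6415651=-1.31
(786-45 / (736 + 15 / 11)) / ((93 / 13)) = 27623921 / 251441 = 109.86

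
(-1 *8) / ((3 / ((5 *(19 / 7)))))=-760 / 21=-36.19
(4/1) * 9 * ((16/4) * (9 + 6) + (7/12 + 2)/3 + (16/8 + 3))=2371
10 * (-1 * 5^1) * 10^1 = -500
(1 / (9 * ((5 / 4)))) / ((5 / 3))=4 / 75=0.05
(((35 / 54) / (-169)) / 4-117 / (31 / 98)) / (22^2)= -418555949 / 547706016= -0.76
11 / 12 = 0.92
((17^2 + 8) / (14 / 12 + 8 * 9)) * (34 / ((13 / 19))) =1151172 / 5707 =201.71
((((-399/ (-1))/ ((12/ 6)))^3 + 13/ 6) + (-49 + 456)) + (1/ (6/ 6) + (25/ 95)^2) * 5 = 68797049857/ 8664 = 7940564.39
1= 1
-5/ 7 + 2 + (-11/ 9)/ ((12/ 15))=-61/ 252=-0.24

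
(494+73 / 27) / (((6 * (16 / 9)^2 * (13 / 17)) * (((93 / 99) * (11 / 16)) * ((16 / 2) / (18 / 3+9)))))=10259415 / 103168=99.44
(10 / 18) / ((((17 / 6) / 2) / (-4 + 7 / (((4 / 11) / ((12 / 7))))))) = 580 / 51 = 11.37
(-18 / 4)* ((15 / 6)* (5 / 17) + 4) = -1449 / 68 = -21.31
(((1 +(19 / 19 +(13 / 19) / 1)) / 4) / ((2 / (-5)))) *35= -8925 / 152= -58.72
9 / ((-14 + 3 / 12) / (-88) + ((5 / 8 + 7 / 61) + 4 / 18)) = 158112 / 19645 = 8.05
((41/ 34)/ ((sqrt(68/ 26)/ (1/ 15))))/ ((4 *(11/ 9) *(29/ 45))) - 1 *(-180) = 1107 *sqrt(442)/ 1475056 + 180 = 180.02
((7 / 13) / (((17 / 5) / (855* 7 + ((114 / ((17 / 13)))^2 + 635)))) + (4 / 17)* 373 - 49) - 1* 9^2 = 141135114 / 63869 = 2209.76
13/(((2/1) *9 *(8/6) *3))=13/72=0.18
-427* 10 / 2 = -2135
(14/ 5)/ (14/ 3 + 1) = 42/ 85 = 0.49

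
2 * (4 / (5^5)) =8 / 3125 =0.00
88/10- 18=-46/5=-9.20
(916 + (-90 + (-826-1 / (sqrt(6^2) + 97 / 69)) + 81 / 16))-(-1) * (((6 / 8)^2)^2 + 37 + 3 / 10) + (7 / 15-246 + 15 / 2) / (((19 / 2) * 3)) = 3824276873 / 111847680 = 34.19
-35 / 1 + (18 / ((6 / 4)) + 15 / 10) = -43 / 2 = -21.50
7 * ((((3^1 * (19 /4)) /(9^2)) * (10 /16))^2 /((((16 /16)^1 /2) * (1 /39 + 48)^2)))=0.00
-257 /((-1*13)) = 257 /13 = 19.77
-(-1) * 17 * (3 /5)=51 /5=10.20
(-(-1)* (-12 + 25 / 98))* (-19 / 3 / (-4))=-21869 / 1176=-18.60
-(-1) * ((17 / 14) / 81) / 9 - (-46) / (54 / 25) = 21.30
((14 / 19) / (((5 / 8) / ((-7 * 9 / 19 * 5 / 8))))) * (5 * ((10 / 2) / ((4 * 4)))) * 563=-6207075 / 2888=-2149.26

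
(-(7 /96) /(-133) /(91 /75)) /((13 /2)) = 25 /359632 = 0.00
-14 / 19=-0.74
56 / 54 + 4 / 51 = 512 / 459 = 1.12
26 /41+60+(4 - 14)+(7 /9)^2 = 170165 /3321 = 51.24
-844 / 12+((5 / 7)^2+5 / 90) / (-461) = -28598173 / 406602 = -70.33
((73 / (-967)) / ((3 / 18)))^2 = 191844 / 935089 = 0.21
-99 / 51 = -1.94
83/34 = 2.44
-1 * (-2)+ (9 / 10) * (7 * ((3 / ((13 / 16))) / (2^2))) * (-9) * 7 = -23684 / 65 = -364.37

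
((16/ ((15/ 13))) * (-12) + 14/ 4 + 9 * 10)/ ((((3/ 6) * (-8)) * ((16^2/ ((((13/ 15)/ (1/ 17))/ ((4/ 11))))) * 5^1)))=590733/ 1024000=0.58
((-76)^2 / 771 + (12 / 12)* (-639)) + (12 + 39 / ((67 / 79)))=-29626496 / 51657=-573.52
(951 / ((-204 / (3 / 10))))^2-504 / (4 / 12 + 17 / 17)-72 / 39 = -2271573987 / 6011200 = -377.89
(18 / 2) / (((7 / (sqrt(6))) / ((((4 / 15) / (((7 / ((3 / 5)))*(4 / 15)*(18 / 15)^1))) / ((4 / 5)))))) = 45*sqrt(6) / 392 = 0.28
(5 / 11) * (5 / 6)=25 / 66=0.38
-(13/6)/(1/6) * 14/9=-20.22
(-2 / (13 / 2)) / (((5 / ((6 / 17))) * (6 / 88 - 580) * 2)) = 0.00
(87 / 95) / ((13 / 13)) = 87 / 95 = 0.92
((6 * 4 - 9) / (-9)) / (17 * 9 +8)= -5 / 483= -0.01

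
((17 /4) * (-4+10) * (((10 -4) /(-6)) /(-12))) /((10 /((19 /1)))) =323 /80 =4.04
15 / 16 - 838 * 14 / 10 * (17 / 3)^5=-133262080367 / 19440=-6855045.29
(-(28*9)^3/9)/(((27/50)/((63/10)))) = -20744640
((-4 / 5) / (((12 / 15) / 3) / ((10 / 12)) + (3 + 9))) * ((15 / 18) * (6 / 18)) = -0.02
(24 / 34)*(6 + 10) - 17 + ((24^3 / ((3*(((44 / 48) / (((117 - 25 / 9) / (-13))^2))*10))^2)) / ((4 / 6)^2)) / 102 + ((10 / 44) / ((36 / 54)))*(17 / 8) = 9129799151636477 / 3806998509600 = 2398.16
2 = 2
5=5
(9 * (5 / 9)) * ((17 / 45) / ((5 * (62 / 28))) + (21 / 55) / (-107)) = 250831 / 1641915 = 0.15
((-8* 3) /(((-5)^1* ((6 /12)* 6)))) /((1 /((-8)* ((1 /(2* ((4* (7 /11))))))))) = -2.51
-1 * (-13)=13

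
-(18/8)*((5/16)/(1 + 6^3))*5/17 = -225/236096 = -0.00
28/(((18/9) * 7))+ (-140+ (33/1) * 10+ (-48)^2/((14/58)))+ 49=68503/7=9786.14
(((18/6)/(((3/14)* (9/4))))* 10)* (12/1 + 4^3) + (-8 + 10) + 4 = 42614/9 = 4734.89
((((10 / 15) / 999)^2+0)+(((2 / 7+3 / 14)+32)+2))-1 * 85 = -907182901 / 17964018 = -50.50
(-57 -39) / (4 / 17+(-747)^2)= -1632 / 9486157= -0.00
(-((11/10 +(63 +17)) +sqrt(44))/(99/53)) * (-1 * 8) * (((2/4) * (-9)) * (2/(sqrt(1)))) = -171932/55 - 848 * sqrt(11)/11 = -3381.72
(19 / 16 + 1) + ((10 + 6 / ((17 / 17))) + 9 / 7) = 2181 / 112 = 19.47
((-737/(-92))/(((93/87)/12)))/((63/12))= 85492/4991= 17.13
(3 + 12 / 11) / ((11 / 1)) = 45 / 121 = 0.37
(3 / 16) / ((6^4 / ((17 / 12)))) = 17 / 82944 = 0.00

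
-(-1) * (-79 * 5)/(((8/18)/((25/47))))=-88875/188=-472.74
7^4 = 2401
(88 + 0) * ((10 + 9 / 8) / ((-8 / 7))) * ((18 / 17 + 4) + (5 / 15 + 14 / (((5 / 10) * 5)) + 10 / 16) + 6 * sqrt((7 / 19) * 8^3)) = -82236 * sqrt(266) / 19 - 162409247 / 16320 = -80542.52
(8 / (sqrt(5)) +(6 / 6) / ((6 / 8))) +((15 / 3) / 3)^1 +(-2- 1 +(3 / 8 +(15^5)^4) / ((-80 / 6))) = -7980616152191162109375009 / 320 +8 *sqrt(5) / 5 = -24939425475597381591793.33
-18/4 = -9/2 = -4.50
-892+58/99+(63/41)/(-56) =-28946891/32472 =-891.44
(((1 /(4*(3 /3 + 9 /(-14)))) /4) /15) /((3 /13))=91 /1800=0.05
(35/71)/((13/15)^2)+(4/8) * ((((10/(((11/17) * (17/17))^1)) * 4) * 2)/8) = 1106540/131989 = 8.38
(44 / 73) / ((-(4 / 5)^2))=-275 / 292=-0.94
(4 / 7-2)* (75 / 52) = -375 / 182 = -2.06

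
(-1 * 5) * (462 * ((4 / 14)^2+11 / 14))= -2003.57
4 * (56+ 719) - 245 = 2855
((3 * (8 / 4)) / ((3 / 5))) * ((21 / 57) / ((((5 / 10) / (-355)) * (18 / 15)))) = -124250 / 57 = -2179.82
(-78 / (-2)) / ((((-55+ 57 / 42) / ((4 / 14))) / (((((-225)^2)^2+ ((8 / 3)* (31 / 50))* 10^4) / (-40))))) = 19990675835 / 1502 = 13309371.39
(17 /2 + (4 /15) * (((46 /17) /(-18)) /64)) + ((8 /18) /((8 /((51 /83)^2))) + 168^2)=7141813536193 /252964080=28232.52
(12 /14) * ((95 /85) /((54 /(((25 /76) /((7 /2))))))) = 25 /14994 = 0.00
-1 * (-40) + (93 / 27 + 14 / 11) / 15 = 59867 / 1485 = 40.31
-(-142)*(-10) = -1420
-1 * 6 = -6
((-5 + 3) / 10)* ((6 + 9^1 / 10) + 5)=-119 / 50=-2.38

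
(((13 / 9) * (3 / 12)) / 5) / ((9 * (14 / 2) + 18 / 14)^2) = 0.00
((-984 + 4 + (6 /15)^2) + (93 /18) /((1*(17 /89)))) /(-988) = 2429617 /2519400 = 0.96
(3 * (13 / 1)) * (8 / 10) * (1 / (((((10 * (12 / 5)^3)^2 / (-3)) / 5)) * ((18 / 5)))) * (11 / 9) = -446875 / 53747712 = -0.01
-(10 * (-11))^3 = 1331000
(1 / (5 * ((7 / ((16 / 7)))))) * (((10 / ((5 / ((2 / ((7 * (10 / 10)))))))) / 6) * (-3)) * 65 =-416 / 343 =-1.21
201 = 201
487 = 487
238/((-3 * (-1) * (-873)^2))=238/2286387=0.00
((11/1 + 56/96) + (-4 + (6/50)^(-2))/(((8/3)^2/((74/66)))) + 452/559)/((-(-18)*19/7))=1097579/2361216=0.46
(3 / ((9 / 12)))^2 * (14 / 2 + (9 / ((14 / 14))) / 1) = 256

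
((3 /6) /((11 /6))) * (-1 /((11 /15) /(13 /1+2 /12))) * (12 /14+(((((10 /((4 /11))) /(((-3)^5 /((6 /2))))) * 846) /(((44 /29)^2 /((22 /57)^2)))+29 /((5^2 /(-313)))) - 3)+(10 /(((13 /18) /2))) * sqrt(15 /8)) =620630673209 /330228360 - 53325 * sqrt(30) /1573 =1693.72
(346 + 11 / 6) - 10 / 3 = 344.50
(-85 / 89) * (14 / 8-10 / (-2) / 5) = -935 / 356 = -2.63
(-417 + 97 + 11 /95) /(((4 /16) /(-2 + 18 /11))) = 486224 /1045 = 465.29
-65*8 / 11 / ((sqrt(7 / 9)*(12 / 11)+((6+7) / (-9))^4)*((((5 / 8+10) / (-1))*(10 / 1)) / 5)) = 857490787296 / 1595997136313 - 71629743744*sqrt(7) / 1595997136313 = 0.42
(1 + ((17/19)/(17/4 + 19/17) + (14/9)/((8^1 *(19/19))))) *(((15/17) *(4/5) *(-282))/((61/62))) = -1980476788/7191595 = -275.39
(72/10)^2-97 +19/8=-8557/200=-42.78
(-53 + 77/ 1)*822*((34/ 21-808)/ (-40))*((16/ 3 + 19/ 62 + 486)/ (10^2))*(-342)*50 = -7255480728402/ 217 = -33435395061.76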